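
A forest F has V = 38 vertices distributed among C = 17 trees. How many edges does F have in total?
21 (Each of the 17 component trees on V_i vertices has V_i - 1 edges; summing gives V - C = 38 - 17 = 21)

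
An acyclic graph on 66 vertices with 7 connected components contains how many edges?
59 (Each of the 7 component trees on V_i vertices has V_i - 1 edges; summing gives V - C = 66 - 7 = 59)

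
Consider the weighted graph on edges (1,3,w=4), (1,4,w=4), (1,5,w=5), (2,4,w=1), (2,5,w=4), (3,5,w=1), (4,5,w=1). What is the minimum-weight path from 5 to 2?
2 (path: 5 -> 4 -> 2; weights 1 + 1 = 2)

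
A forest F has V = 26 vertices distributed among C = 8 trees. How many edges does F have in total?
18 (Each of the 8 component trees on V_i vertices has V_i - 1 edges; summing gives V - C = 26 - 8 = 18)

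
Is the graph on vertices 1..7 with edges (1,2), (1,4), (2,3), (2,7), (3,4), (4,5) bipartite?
Yes. Partition: {1, 3, 5, 6, 7}, {2, 4}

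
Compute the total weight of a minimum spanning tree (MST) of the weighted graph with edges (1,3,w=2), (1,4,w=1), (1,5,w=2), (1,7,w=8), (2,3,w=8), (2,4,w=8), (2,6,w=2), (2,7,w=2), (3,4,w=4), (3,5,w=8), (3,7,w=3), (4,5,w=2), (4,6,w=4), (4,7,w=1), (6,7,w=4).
10 (MST edges: (1,3,w=2), (1,4,w=1), (1,5,w=2), (2,6,w=2), (2,7,w=2), (4,7,w=1); sum of weights 2 + 1 + 2 + 2 + 2 + 1 = 10)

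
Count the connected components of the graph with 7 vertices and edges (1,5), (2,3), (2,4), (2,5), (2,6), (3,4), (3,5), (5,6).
2 (components: {1, 2, 3, 4, 5, 6}, {7})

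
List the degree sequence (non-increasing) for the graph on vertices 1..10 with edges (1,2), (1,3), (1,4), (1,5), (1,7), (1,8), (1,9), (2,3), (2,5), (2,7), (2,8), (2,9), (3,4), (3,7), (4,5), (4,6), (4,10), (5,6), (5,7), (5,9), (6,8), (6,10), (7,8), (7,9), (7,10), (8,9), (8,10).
[7, 7, 6, 6, 6, 5, 5, 4, 4, 4] (degrees: deg(1)=7, deg(2)=6, deg(3)=4, deg(4)=5, deg(5)=6, deg(6)=4, deg(7)=7, deg(8)=6, deg(9)=5, deg(10)=4)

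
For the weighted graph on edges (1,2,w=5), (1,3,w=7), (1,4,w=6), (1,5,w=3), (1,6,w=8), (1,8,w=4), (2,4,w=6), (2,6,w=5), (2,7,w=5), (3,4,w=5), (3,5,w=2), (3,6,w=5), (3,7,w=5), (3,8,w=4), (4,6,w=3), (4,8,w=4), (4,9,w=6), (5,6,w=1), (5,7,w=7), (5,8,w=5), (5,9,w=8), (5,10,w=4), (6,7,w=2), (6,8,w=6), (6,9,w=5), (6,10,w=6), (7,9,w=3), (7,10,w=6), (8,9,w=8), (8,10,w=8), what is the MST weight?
27 (MST edges: (1,2,w=5), (1,5,w=3), (1,8,w=4), (3,5,w=2), (4,6,w=3), (5,6,w=1), (5,10,w=4), (6,7,w=2), (7,9,w=3); sum of weights 5 + 3 + 4 + 2 + 3 + 1 + 4 + 2 + 3 = 27)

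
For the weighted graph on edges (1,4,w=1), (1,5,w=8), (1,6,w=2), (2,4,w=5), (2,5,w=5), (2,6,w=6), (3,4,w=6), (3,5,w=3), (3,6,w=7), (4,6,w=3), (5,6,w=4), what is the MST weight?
15 (MST edges: (1,4,w=1), (1,6,w=2), (2,4,w=5), (3,5,w=3), (5,6,w=4); sum of weights 1 + 2 + 5 + 3 + 4 = 15)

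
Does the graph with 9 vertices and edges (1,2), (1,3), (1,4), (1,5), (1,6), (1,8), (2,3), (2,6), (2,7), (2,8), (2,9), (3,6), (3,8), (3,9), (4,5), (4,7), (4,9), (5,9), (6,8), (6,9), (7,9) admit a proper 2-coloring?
No (odd cycle of length 3: 2 -> 1 -> 3 -> 2)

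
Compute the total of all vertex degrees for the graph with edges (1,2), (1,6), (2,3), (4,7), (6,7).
10 (handshake: sum of degrees = 2|E| = 2 x 5 = 10)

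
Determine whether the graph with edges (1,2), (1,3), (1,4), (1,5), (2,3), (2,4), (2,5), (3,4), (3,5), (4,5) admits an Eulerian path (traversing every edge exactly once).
Yes — and in fact it has an Eulerian circuit (the graph is connected and all 5 vertices have even degree)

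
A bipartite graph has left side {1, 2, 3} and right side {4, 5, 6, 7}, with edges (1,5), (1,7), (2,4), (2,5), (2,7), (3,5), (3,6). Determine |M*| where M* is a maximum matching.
3 (matching: (1,7), (2,5), (3,6); upper bound min(|L|,|R|) = min(3,4) = 3)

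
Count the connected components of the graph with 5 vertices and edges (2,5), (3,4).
3 (components: {1}, {2, 5}, {3, 4})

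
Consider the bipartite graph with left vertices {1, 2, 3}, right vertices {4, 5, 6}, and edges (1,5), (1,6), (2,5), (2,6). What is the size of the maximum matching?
2 (matching: (1,6), (2,5); upper bound min(|L|,|R|) = min(3,3) = 3)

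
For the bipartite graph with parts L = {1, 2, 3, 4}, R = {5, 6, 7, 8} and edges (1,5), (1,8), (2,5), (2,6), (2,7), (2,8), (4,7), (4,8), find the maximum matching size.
3 (matching: (1,8), (2,6), (4,7); upper bound min(|L|,|R|) = min(4,4) = 4)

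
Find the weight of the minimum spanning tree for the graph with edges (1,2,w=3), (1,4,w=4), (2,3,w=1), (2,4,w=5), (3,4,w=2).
6 (MST edges: (1,2,w=3), (2,3,w=1), (3,4,w=2); sum of weights 3 + 1 + 2 = 6)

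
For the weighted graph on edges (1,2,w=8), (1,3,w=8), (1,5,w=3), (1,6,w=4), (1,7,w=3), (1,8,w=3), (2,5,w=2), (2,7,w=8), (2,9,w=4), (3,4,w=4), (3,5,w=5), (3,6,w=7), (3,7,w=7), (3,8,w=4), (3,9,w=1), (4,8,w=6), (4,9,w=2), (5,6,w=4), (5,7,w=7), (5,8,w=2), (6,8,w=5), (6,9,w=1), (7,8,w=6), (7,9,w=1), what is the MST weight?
15 (MST edges: (1,5,w=3), (1,7,w=3), (2,5,w=2), (3,9,w=1), (4,9,w=2), (5,8,w=2), (6,9,w=1), (7,9,w=1); sum of weights 3 + 3 + 2 + 1 + 2 + 2 + 1 + 1 = 15)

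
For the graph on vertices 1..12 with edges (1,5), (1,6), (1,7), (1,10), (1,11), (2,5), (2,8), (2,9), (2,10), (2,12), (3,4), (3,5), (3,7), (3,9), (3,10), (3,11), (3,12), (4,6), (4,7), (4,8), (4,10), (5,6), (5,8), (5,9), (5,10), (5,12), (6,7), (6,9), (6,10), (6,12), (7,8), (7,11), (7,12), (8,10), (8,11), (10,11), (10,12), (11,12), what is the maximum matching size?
6 (matching: (1,11), (2,5), (3,12), (4,10), (6,9), (7,8); upper bound floor(n/2) = floor(12/2) = 6)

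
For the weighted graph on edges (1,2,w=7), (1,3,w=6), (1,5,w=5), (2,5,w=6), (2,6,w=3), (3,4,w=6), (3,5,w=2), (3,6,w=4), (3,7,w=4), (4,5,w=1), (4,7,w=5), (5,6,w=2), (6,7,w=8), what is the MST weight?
17 (MST edges: (1,5,w=5), (2,6,w=3), (3,5,w=2), (3,7,w=4), (4,5,w=1), (5,6,w=2); sum of weights 5 + 3 + 2 + 4 + 1 + 2 = 17)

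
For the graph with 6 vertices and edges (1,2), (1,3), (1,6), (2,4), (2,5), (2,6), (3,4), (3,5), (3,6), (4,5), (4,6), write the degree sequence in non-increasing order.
[4, 4, 4, 4, 3, 3] (degrees: deg(1)=3, deg(2)=4, deg(3)=4, deg(4)=4, deg(5)=3, deg(6)=4)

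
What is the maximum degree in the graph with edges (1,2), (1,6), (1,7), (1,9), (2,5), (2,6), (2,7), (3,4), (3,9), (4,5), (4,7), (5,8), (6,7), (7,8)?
5 (attained at vertex 7)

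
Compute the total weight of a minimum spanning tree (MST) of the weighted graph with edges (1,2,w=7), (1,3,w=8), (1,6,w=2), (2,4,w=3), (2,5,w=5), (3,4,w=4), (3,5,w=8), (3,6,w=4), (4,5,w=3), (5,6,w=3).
15 (MST edges: (1,6,w=2), (2,4,w=3), (3,6,w=4), (4,5,w=3), (5,6,w=3); sum of weights 2 + 3 + 4 + 3 + 3 = 15)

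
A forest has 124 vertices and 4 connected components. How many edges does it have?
120 (Each of the 4 component trees on V_i vertices has V_i - 1 edges; summing gives V - C = 124 - 4 = 120)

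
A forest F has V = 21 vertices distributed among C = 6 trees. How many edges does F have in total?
15 (Each of the 6 component trees on V_i vertices has V_i - 1 edges; summing gives V - C = 21 - 6 = 15)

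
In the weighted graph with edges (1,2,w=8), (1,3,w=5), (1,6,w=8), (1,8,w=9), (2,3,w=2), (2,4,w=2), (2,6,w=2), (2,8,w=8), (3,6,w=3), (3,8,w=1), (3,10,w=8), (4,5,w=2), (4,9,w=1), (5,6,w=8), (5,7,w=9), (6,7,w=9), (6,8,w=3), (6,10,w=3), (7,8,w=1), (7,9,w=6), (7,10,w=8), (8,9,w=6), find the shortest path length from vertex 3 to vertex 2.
2 (path: 3 -> 2; weights 2 = 2)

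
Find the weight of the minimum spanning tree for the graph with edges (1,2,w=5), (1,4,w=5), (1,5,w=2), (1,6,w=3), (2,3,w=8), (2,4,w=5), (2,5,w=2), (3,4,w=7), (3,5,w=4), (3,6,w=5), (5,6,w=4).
16 (MST edges: (1,4,w=5), (1,5,w=2), (1,6,w=3), (2,5,w=2), (3,5,w=4); sum of weights 5 + 2 + 3 + 2 + 4 = 16)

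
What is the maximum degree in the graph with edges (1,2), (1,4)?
2 (attained at vertex 1)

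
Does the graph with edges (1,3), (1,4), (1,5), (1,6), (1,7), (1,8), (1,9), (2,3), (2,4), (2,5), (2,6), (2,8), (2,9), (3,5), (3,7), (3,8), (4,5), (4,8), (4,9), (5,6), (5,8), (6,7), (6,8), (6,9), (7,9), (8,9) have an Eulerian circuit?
No (4 vertices have odd degree: {1, 3, 4, 8}; Eulerian circuit requires 0)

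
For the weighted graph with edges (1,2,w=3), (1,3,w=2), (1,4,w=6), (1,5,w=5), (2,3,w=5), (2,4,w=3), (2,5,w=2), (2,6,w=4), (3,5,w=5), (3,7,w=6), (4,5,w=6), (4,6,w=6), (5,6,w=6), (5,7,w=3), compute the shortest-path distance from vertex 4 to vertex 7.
8 (path: 4 -> 2 -> 5 -> 7; weights 3 + 2 + 3 = 8)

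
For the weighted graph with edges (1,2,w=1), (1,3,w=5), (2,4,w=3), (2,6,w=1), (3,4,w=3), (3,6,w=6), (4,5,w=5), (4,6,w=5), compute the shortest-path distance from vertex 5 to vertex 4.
5 (path: 5 -> 4; weights 5 = 5)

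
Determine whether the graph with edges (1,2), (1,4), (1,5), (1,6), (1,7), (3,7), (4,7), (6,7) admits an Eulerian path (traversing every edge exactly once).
No (4 vertices have odd degree: {1, 2, 3, 5}; Eulerian path requires 0 or 2)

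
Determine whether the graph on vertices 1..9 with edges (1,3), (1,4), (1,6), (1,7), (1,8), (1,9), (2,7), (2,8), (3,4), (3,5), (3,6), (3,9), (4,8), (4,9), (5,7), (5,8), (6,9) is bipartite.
No (odd cycle of length 3: 8 -> 1 -> 4 -> 8)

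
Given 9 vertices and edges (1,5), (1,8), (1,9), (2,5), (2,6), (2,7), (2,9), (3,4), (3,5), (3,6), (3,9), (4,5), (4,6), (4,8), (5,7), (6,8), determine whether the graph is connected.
Yes (BFS from 1 visits [1, 5, 8, 9, 2, 3, 4, 7, 6] — all 9 vertices reached)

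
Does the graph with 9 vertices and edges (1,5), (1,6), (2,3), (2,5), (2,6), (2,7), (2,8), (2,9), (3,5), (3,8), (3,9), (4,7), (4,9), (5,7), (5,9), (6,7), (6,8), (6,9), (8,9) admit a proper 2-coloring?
No (odd cycle of length 5: 3 -> 5 -> 1 -> 6 -> 8 -> 3)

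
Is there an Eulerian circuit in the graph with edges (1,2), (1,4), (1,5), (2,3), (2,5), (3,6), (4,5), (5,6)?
No (2 vertices have odd degree: {1, 2}; Eulerian circuit requires 0)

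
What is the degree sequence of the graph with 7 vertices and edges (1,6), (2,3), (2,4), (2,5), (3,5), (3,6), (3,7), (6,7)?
[4, 3, 3, 2, 2, 1, 1] (degrees: deg(1)=1, deg(2)=3, deg(3)=4, deg(4)=1, deg(5)=2, deg(6)=3, deg(7)=2)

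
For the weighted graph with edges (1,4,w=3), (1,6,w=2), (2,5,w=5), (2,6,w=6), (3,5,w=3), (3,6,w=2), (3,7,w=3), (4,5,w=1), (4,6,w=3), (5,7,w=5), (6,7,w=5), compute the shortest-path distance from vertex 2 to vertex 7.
10 (path: 2 -> 5 -> 7; weights 5 + 5 = 10)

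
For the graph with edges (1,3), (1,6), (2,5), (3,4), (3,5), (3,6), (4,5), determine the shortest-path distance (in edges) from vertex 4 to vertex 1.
2 (path: 4 -> 3 -> 1, 2 edges)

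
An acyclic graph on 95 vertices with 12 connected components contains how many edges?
83 (Each of the 12 component trees on V_i vertices has V_i - 1 edges; summing gives V - C = 95 - 12 = 83)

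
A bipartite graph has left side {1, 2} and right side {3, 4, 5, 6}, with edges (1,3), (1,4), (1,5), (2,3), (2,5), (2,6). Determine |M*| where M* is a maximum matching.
2 (matching: (1,5), (2,6); upper bound min(|L|,|R|) = min(2,4) = 2)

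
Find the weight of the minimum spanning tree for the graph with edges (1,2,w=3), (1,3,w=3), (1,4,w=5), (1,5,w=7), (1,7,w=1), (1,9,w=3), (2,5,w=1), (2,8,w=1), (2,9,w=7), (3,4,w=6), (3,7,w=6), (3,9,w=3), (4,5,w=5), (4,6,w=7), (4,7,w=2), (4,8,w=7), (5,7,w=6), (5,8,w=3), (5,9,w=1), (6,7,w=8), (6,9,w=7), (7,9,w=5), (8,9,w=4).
19 (MST edges: (1,2,w=3), (1,3,w=3), (1,7,w=1), (2,5,w=1), (2,8,w=1), (4,6,w=7), (4,7,w=2), (5,9,w=1); sum of weights 3 + 3 + 1 + 1 + 1 + 7 + 2 + 1 = 19)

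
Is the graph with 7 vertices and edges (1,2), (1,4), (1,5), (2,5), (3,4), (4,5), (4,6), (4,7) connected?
Yes (BFS from 1 visits [1, 2, 4, 5, 3, 6, 7] — all 7 vertices reached)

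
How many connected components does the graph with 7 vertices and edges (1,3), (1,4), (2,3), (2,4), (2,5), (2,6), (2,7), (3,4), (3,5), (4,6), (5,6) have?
1 (components: {1, 2, 3, 4, 5, 6, 7})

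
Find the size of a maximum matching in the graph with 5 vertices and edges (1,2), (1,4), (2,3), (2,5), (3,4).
2 (matching: (1,4), (2,5); upper bound floor(n/2) = floor(5/2) = 2)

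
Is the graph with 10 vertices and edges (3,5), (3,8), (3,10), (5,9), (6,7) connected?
No, it has 5 components: {1}, {2}, {3, 5, 8, 9, 10}, {4}, {6, 7}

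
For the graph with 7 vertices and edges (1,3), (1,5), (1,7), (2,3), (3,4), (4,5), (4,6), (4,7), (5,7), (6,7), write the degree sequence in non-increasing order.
[4, 4, 3, 3, 3, 2, 1] (degrees: deg(1)=3, deg(2)=1, deg(3)=3, deg(4)=4, deg(5)=3, deg(6)=2, deg(7)=4)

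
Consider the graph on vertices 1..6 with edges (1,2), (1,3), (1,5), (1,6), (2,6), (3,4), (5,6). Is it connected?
Yes (BFS from 1 visits [1, 2, 3, 5, 6, 4] — all 6 vertices reached)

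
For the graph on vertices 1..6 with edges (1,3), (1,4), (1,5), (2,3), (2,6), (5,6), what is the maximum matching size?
3 (matching: (1,4), (2,3), (5,6); upper bound floor(n/2) = floor(6/2) = 3)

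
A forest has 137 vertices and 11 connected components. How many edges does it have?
126 (Each of the 11 component trees on V_i vertices has V_i - 1 edges; summing gives V - C = 137 - 11 = 126)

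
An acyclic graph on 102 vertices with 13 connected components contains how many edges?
89 (Each of the 13 component trees on V_i vertices has V_i - 1 edges; summing gives V - C = 102 - 13 = 89)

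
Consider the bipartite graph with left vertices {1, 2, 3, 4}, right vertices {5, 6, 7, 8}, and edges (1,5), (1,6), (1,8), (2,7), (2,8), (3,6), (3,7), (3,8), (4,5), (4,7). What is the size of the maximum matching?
4 (matching: (1,8), (2,7), (3,6), (4,5); upper bound min(|L|,|R|) = min(4,4) = 4)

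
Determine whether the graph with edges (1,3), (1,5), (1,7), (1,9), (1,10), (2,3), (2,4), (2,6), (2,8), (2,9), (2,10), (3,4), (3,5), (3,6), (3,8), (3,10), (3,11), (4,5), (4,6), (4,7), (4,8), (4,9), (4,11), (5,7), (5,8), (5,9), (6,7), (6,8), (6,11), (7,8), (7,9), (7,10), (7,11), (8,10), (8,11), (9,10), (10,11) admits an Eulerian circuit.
No (2 vertices have odd degree: {1, 10}; Eulerian circuit requires 0)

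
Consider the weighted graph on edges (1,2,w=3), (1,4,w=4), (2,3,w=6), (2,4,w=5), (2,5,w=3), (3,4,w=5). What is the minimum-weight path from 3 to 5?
9 (path: 3 -> 2 -> 5; weights 6 + 3 = 9)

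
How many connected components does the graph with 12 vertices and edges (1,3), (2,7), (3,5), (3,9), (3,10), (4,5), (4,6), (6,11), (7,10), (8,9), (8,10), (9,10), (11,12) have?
1 (components: {1, 2, 3, 4, 5, 6, 7, 8, 9, 10, 11, 12})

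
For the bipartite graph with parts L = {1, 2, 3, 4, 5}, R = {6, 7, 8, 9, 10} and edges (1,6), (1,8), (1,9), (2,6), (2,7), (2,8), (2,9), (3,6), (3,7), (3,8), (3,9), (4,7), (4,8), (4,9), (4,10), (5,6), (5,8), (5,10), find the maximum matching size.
5 (matching: (1,9), (2,8), (3,7), (4,10), (5,6); upper bound min(|L|,|R|) = min(5,5) = 5)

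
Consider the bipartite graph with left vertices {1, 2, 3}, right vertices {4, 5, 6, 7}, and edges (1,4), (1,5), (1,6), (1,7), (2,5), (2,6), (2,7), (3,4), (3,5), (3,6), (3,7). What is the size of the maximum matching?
3 (matching: (1,7), (2,6), (3,5); upper bound min(|L|,|R|) = min(3,4) = 3)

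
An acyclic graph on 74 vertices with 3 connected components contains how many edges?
71 (Each of the 3 component trees on V_i vertices has V_i - 1 edges; summing gives V - C = 74 - 3 = 71)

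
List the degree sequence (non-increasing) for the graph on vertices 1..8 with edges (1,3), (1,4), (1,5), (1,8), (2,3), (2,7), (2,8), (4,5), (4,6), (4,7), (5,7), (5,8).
[4, 4, 4, 3, 3, 3, 2, 1] (degrees: deg(1)=4, deg(2)=3, deg(3)=2, deg(4)=4, deg(5)=4, deg(6)=1, deg(7)=3, deg(8)=3)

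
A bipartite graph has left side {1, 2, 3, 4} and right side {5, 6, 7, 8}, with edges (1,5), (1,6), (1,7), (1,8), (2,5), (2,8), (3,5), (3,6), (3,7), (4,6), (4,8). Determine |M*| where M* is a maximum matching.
4 (matching: (1,8), (2,5), (3,7), (4,6); upper bound min(|L|,|R|) = min(4,4) = 4)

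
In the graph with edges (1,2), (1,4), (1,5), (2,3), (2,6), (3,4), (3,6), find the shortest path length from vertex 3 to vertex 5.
3 (path: 3 -> 2 -> 1 -> 5, 3 edges)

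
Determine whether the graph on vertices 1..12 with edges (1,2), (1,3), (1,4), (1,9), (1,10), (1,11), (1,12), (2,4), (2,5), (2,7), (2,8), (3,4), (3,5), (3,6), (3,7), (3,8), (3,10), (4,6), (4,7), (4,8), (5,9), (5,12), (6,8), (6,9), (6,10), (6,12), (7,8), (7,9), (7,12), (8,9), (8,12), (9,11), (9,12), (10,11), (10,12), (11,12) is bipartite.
No (odd cycle of length 3: 3 -> 1 -> 4 -> 3)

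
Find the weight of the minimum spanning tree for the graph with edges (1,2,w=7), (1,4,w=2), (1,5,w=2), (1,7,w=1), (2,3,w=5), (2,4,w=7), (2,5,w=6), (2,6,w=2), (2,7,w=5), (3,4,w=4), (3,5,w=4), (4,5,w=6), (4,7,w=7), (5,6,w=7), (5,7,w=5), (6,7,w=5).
16 (MST edges: (1,4,w=2), (1,5,w=2), (1,7,w=1), (2,6,w=2), (2,7,w=5), (3,5,w=4); sum of weights 2 + 2 + 1 + 2 + 5 + 4 = 16)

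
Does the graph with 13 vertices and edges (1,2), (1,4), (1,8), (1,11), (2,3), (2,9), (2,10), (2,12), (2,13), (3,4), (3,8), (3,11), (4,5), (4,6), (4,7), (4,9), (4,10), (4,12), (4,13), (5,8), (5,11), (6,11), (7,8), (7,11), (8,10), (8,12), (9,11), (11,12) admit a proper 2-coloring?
Yes. Partition: {1, 3, 5, 6, 7, 9, 10, 12, 13}, {2, 4, 8, 11}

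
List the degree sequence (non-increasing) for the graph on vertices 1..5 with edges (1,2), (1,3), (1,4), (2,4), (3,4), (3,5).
[3, 3, 3, 2, 1] (degrees: deg(1)=3, deg(2)=2, deg(3)=3, deg(4)=3, deg(5)=1)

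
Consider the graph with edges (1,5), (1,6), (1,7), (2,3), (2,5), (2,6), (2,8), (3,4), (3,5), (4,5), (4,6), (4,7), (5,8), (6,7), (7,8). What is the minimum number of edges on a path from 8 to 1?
2 (path: 8 -> 5 -> 1, 2 edges)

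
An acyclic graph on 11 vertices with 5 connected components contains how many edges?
6 (Each of the 5 component trees on V_i vertices has V_i - 1 edges; summing gives V - C = 11 - 5 = 6)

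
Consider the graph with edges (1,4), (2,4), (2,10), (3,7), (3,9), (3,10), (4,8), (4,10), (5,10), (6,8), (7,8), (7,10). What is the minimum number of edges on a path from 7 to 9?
2 (path: 7 -> 3 -> 9, 2 edges)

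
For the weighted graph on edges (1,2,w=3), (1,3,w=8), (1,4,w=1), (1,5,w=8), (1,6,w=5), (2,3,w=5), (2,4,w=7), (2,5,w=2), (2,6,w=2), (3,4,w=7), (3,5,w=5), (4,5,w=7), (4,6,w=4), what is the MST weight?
13 (MST edges: (1,2,w=3), (1,4,w=1), (2,3,w=5), (2,5,w=2), (2,6,w=2); sum of weights 3 + 1 + 5 + 2 + 2 = 13)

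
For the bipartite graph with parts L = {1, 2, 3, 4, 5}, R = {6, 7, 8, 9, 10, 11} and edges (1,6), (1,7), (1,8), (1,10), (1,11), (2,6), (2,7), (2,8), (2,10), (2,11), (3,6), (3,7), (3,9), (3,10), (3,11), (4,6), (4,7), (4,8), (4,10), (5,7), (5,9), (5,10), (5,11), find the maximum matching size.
5 (matching: (1,11), (2,10), (3,9), (4,8), (5,7); upper bound min(|L|,|R|) = min(5,6) = 5)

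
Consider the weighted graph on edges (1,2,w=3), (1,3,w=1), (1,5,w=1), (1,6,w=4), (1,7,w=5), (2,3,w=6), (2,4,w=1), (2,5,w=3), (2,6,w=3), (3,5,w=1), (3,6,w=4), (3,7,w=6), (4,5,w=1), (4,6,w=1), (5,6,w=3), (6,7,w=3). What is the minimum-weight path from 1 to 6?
3 (path: 1 -> 5 -> 4 -> 6; weights 1 + 1 + 1 = 3)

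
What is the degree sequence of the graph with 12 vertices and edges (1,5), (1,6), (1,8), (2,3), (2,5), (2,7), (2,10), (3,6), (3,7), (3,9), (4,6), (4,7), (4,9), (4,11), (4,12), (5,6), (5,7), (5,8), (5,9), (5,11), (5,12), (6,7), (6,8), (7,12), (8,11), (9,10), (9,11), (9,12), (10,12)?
[8, 6, 6, 6, 5, 5, 4, 4, 4, 4, 3, 3] (degrees: deg(1)=3, deg(2)=4, deg(3)=4, deg(4)=5, deg(5)=8, deg(6)=6, deg(7)=6, deg(8)=4, deg(9)=6, deg(10)=3, deg(11)=4, deg(12)=5)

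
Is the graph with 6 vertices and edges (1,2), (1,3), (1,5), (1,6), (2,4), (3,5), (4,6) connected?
Yes (BFS from 1 visits [1, 2, 3, 5, 6, 4] — all 6 vertices reached)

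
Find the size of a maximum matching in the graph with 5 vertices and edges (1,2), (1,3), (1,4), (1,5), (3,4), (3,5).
2 (matching: (1,5), (3,4); upper bound floor(n/2) = floor(5/2) = 2)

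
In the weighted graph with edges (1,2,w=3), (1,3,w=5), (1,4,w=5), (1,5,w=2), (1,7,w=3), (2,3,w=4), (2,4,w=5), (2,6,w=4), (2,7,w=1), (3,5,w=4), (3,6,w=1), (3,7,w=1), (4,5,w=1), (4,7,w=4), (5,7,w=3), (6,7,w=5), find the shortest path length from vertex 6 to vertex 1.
5 (path: 6 -> 3 -> 7 -> 1; weights 1 + 1 + 3 = 5)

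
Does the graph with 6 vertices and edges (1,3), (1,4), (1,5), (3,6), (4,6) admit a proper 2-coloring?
Yes. Partition: {1, 2, 6}, {3, 4, 5}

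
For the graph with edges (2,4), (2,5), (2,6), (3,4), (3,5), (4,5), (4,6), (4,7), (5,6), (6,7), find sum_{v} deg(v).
20 (handshake: sum of degrees = 2|E| = 2 x 10 = 20)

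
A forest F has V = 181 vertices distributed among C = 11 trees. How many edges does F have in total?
170 (Each of the 11 component trees on V_i vertices has V_i - 1 edges; summing gives V - C = 181 - 11 = 170)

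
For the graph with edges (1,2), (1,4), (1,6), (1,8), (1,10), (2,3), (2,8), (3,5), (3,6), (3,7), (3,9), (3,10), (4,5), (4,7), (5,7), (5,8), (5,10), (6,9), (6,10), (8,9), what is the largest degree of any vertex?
6 (attained at vertex 3)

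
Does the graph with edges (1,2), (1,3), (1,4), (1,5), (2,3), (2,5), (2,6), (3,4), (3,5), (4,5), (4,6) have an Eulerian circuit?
Yes (the graph is connected and all 6 vertices have even degree)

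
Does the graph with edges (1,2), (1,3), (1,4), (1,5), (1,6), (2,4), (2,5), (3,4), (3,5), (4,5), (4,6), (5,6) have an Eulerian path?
No (6 vertices have odd degree: {1, 2, 3, 4, 5, 6}; Eulerian path requires 0 or 2)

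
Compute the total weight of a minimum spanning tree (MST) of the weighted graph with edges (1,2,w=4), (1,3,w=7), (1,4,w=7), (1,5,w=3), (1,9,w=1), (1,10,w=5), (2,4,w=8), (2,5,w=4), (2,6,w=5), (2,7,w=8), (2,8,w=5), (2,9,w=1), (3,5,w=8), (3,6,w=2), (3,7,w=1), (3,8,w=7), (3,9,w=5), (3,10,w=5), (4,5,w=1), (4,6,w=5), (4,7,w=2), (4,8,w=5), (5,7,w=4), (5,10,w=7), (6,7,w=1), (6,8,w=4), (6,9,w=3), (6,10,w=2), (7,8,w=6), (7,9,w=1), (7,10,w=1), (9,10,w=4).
13 (MST edges: (1,9,w=1), (2,9,w=1), (3,7,w=1), (4,5,w=1), (4,7,w=2), (6,7,w=1), (6,8,w=4), (7,9,w=1), (7,10,w=1); sum of weights 1 + 1 + 1 + 1 + 2 + 1 + 4 + 1 + 1 = 13)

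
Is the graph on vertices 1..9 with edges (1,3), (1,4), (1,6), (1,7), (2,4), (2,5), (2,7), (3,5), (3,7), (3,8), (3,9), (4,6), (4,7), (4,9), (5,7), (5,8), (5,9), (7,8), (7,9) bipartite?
No (odd cycle of length 3: 7 -> 1 -> 3 -> 7)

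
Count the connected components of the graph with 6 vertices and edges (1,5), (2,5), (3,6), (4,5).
2 (components: {1, 2, 4, 5}, {3, 6})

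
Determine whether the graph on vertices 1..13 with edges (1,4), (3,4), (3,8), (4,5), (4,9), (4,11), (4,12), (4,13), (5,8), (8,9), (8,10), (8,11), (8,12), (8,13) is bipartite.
Yes. Partition: {1, 2, 3, 5, 6, 7, 9, 10, 11, 12, 13}, {4, 8}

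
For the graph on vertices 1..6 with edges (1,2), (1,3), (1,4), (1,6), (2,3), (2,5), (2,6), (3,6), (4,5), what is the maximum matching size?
3 (matching: (1,6), (2,3), (4,5); upper bound floor(n/2) = floor(6/2) = 3)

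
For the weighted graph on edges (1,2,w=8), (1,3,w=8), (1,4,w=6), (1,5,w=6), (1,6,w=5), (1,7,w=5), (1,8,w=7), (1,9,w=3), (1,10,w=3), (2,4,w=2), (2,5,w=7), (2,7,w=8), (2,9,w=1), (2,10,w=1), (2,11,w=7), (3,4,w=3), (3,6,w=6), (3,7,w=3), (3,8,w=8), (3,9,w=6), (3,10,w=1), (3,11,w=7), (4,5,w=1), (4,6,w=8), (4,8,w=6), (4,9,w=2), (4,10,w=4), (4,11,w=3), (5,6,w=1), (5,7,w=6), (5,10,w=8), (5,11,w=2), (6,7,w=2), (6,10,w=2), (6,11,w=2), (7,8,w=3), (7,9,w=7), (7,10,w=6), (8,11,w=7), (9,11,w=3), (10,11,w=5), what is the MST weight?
17 (MST edges: (1,9,w=3), (2,4,w=2), (2,9,w=1), (2,10,w=1), (3,10,w=1), (4,5,w=1), (5,6,w=1), (5,11,w=2), (6,7,w=2), (7,8,w=3); sum of weights 3 + 2 + 1 + 1 + 1 + 1 + 1 + 2 + 2 + 3 = 17)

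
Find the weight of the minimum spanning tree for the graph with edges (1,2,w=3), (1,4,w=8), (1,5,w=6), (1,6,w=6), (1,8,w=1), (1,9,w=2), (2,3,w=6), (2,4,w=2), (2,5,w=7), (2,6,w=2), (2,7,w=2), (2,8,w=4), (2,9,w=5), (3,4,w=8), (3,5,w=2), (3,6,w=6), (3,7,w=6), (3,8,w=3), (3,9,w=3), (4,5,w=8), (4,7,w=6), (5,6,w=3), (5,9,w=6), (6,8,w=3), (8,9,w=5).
17 (MST edges: (1,2,w=3), (1,8,w=1), (1,9,w=2), (2,4,w=2), (2,6,w=2), (2,7,w=2), (3,5,w=2), (3,8,w=3); sum of weights 3 + 1 + 2 + 2 + 2 + 2 + 2 + 3 = 17)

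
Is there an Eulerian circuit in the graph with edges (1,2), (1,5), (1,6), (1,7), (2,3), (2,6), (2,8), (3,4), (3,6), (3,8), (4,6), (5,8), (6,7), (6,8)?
Yes (the graph is connected and all 8 vertices have even degree)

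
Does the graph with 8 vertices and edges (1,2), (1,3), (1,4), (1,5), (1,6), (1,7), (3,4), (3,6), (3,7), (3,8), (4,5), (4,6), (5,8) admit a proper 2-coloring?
No (odd cycle of length 3: 3 -> 1 -> 4 -> 3)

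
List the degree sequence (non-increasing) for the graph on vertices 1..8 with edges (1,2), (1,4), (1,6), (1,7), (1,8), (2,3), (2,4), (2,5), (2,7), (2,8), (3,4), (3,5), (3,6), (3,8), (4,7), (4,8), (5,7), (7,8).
[6, 5, 5, 5, 5, 5, 3, 2] (degrees: deg(1)=5, deg(2)=6, deg(3)=5, deg(4)=5, deg(5)=3, deg(6)=2, deg(7)=5, deg(8)=5)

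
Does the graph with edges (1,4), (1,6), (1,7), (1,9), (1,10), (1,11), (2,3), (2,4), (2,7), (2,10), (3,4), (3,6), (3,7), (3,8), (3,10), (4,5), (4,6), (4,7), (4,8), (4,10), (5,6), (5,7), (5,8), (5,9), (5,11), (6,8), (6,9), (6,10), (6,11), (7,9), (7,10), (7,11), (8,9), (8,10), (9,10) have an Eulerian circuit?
Yes (the graph is connected and all 11 vertices have even degree)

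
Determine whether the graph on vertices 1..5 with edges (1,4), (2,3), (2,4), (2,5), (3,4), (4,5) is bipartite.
No (odd cycle of length 3: 5 -> 4 -> 2 -> 5)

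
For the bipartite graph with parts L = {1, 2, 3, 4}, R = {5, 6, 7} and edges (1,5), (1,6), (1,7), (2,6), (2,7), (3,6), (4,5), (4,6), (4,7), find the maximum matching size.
3 (matching: (1,7), (2,6), (4,5); upper bound min(|L|,|R|) = min(4,3) = 3)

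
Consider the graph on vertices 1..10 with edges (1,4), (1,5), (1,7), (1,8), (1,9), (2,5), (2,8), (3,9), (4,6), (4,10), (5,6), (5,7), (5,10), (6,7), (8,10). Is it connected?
Yes (BFS from 1 visits [1, 4, 5, 7, 8, 9, 6, 10, 2, 3] — all 10 vertices reached)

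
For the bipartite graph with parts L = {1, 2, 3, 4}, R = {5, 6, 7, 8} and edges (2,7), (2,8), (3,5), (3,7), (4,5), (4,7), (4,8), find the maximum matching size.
3 (matching: (2,8), (3,7), (4,5); upper bound min(|L|,|R|) = min(4,4) = 4)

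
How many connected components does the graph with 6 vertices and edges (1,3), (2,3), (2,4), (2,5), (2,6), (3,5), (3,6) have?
1 (components: {1, 2, 3, 4, 5, 6})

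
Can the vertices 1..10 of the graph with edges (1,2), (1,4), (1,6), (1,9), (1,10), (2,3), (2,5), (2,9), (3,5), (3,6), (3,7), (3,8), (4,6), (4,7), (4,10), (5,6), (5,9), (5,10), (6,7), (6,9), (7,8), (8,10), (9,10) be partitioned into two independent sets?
No (odd cycle of length 3: 4 -> 1 -> 6 -> 4)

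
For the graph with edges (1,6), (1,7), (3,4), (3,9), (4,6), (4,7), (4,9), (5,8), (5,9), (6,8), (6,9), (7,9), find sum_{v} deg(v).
24 (handshake: sum of degrees = 2|E| = 2 x 12 = 24)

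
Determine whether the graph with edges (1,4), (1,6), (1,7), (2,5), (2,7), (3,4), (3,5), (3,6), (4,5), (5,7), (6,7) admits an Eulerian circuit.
No (4 vertices have odd degree: {1, 3, 4, 6}; Eulerian circuit requires 0)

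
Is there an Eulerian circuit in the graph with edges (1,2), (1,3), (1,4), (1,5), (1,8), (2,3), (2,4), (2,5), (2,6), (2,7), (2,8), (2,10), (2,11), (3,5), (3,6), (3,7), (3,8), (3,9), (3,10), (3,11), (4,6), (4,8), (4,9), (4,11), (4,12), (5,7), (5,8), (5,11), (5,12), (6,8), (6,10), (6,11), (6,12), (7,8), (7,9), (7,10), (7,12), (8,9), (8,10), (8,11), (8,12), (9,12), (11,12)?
No (12 vertices have odd degree: {1, 2, 3, 4, 5, 6, 7, 8, 9, 10, 11, 12}; Eulerian circuit requires 0)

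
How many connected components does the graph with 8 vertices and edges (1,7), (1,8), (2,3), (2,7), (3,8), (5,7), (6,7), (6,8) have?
2 (components: {1, 2, 3, 5, 6, 7, 8}, {4})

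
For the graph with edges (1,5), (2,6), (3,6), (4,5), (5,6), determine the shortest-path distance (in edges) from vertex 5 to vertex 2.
2 (path: 5 -> 6 -> 2, 2 edges)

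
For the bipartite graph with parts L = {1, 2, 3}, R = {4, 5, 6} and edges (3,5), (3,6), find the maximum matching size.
1 (matching: (3,6); upper bound min(|L|,|R|) = min(3,3) = 3)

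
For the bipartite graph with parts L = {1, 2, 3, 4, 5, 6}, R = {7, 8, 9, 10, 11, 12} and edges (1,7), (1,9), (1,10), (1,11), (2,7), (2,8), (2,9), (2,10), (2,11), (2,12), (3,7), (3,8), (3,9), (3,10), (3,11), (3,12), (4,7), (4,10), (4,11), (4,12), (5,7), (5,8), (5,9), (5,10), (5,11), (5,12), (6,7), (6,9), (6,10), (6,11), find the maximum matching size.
6 (matching: (1,11), (2,12), (3,10), (4,7), (5,8), (6,9); upper bound min(|L|,|R|) = min(6,6) = 6)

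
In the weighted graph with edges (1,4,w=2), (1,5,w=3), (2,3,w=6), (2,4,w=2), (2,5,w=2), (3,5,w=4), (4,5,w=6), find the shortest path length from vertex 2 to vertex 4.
2 (path: 2 -> 4; weights 2 = 2)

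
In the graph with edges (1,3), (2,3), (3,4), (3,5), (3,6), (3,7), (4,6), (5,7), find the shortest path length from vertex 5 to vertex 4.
2 (path: 5 -> 3 -> 4, 2 edges)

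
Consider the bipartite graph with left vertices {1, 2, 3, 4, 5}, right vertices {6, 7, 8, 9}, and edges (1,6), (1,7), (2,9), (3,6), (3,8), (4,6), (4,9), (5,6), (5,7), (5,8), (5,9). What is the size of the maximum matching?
4 (matching: (1,7), (2,9), (3,8), (4,6); upper bound min(|L|,|R|) = min(5,4) = 4)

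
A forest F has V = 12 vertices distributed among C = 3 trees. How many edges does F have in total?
9 (Each of the 3 component trees on V_i vertices has V_i - 1 edges; summing gives V - C = 12 - 3 = 9)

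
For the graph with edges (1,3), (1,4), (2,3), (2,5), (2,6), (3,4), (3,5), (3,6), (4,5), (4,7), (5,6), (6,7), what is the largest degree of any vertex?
5 (attained at vertex 3)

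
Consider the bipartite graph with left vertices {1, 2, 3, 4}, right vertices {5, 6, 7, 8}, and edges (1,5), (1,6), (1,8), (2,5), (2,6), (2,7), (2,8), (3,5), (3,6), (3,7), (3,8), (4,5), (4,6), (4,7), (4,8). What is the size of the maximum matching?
4 (matching: (1,8), (2,7), (3,6), (4,5); upper bound min(|L|,|R|) = min(4,4) = 4)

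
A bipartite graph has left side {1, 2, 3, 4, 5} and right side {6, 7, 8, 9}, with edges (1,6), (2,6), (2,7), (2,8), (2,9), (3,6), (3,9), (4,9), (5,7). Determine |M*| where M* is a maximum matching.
4 (matching: (1,6), (2,8), (3,9), (5,7); upper bound min(|L|,|R|) = min(5,4) = 4)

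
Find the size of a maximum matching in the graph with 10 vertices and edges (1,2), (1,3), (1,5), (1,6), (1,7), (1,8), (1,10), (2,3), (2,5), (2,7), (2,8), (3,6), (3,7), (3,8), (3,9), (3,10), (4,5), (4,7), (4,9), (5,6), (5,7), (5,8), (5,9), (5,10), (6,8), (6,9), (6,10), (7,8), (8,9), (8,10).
5 (matching: (1,7), (2,5), (3,6), (4,9), (8,10); upper bound floor(n/2) = floor(10/2) = 5)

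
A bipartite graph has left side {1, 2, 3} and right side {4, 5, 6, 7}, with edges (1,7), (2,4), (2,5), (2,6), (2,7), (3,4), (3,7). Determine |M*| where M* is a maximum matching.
3 (matching: (1,7), (2,6), (3,4); upper bound min(|L|,|R|) = min(3,4) = 3)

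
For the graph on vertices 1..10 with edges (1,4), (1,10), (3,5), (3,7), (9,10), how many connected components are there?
5 (components: {1, 4, 9, 10}, {2}, {3, 5, 7}, {6}, {8})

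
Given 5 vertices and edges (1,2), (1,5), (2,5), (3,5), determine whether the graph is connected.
No, it has 2 components: {1, 2, 3, 5}, {4}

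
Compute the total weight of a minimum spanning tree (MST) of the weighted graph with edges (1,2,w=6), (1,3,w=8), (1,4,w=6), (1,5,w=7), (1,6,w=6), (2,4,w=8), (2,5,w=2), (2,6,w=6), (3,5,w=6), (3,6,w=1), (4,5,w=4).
19 (MST edges: (1,2,w=6), (1,6,w=6), (2,5,w=2), (3,6,w=1), (4,5,w=4); sum of weights 6 + 6 + 2 + 1 + 4 = 19)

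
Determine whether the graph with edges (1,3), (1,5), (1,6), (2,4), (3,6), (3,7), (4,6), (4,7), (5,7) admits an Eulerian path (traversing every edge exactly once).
No (6 vertices have odd degree: {1, 2, 3, 4, 6, 7}; Eulerian path requires 0 or 2)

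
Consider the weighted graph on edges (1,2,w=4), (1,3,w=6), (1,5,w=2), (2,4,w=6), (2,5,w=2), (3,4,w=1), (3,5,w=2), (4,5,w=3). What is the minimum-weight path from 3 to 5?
2 (path: 3 -> 5; weights 2 = 2)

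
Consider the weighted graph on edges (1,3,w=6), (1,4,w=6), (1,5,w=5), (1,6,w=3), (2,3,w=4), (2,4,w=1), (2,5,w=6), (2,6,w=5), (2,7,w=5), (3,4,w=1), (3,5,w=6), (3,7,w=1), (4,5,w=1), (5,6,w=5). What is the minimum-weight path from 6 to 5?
5 (path: 6 -> 5; weights 5 = 5)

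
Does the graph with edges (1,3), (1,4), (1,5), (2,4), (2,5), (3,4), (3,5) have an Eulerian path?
No (4 vertices have odd degree: {1, 3, 4, 5}; Eulerian path requires 0 or 2)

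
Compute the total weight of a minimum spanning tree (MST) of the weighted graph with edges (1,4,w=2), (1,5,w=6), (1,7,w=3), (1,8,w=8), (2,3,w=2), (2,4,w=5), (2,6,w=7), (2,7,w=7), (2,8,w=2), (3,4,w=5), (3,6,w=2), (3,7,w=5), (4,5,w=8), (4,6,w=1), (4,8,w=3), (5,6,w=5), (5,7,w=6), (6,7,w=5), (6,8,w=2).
17 (MST edges: (1,4,w=2), (1,7,w=3), (2,3,w=2), (2,8,w=2), (3,6,w=2), (4,6,w=1), (5,6,w=5); sum of weights 2 + 3 + 2 + 2 + 2 + 1 + 5 = 17)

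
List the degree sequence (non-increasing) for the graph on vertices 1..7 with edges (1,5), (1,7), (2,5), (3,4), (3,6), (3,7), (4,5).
[3, 3, 2, 2, 2, 1, 1] (degrees: deg(1)=2, deg(2)=1, deg(3)=3, deg(4)=2, deg(5)=3, deg(6)=1, deg(7)=2)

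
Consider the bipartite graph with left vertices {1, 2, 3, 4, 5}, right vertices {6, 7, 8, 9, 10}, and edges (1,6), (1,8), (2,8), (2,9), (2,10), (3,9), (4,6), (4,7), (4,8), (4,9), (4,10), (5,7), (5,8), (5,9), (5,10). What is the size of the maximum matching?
5 (matching: (1,8), (2,10), (3,9), (4,6), (5,7); upper bound min(|L|,|R|) = min(5,5) = 5)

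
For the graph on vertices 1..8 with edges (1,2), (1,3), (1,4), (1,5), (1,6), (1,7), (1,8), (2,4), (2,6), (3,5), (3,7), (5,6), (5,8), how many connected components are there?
1 (components: {1, 2, 3, 4, 5, 6, 7, 8})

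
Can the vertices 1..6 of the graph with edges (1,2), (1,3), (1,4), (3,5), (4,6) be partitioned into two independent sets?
Yes. Partition: {1, 5, 6}, {2, 3, 4}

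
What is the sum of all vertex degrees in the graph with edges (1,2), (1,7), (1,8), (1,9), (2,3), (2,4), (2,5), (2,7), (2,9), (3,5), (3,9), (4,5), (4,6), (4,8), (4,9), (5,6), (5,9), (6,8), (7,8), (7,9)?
40 (handshake: sum of degrees = 2|E| = 2 x 20 = 40)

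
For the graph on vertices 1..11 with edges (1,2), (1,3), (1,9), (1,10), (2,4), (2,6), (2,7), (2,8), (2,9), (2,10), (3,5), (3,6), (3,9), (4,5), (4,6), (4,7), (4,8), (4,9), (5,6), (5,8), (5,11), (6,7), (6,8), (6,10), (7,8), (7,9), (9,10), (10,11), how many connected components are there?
1 (components: {1, 2, 3, 4, 5, 6, 7, 8, 9, 10, 11})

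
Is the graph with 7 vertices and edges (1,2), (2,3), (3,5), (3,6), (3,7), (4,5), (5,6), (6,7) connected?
Yes (BFS from 1 visits [1, 2, 3, 5, 6, 7, 4] — all 7 vertices reached)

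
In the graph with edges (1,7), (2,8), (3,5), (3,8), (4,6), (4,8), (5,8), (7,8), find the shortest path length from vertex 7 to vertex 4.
2 (path: 7 -> 8 -> 4, 2 edges)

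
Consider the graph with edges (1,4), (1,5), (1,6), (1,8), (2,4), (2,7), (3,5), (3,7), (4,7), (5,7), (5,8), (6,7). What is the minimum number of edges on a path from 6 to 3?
2 (path: 6 -> 7 -> 3, 2 edges)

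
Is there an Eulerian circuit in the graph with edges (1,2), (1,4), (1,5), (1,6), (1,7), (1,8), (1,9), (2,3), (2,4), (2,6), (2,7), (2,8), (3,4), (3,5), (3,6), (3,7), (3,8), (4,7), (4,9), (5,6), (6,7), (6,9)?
No (6 vertices have odd degree: {1, 4, 5, 7, 8, 9}; Eulerian circuit requires 0)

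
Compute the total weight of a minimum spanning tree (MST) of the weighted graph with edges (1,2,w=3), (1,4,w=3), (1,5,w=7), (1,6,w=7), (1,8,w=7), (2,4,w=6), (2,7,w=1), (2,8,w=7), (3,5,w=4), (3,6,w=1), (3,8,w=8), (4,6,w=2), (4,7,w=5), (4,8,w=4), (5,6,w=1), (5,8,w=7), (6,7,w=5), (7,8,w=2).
13 (MST edges: (1,2,w=3), (1,4,w=3), (2,7,w=1), (3,6,w=1), (4,6,w=2), (5,6,w=1), (7,8,w=2); sum of weights 3 + 3 + 1 + 1 + 2 + 1 + 2 = 13)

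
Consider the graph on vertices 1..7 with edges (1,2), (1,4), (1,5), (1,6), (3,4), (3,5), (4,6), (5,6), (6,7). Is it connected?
Yes (BFS from 1 visits [1, 2, 4, 5, 6, 3, 7] — all 7 vertices reached)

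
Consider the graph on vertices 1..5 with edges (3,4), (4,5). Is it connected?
No, it has 3 components: {1}, {2}, {3, 4, 5}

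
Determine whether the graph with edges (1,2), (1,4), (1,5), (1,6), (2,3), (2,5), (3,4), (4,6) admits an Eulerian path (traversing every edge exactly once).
Yes (the graph is connected and exactly 2 vertices have odd degree: {2, 4}; any Eulerian path must start and end at those)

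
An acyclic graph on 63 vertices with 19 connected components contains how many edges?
44 (Each of the 19 component trees on V_i vertices has V_i - 1 edges; summing gives V - C = 63 - 19 = 44)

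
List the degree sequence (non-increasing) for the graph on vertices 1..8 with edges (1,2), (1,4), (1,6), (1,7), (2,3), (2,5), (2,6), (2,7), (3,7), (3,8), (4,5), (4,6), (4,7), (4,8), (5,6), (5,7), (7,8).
[6, 5, 5, 4, 4, 4, 3, 3] (degrees: deg(1)=4, deg(2)=5, deg(3)=3, deg(4)=5, deg(5)=4, deg(6)=4, deg(7)=6, deg(8)=3)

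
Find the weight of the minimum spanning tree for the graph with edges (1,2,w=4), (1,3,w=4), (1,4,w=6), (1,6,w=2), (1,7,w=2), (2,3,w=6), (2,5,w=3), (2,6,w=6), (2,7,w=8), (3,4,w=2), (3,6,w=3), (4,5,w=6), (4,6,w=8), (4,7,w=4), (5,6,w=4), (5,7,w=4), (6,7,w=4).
16 (MST edges: (1,2,w=4), (1,6,w=2), (1,7,w=2), (2,5,w=3), (3,4,w=2), (3,6,w=3); sum of weights 4 + 2 + 2 + 3 + 2 + 3 = 16)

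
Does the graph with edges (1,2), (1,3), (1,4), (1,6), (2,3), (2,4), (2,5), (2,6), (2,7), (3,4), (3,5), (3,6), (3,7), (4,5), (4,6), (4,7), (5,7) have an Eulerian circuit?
Yes (the graph is connected and all 7 vertices have even degree)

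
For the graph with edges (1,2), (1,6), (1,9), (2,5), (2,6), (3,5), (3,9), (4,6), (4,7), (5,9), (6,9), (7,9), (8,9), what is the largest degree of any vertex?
6 (attained at vertex 9)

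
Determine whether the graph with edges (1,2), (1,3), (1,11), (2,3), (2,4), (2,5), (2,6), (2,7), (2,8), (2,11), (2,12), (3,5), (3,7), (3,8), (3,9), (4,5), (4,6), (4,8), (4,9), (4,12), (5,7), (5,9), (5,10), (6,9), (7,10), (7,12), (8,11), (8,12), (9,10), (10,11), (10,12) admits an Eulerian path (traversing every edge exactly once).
No (8 vertices have odd degree: {1, 2, 6, 7, 8, 9, 10, 12}; Eulerian path requires 0 or 2)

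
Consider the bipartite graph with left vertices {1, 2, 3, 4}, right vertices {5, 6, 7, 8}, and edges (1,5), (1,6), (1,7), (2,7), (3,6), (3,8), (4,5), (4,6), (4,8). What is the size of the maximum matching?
4 (matching: (1,5), (2,7), (3,8), (4,6); upper bound min(|L|,|R|) = min(4,4) = 4)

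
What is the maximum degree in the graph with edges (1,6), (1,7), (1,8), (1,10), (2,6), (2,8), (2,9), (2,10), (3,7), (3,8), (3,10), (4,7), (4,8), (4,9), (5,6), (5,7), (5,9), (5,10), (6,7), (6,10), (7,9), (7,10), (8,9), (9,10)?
7 (attained at vertices 7, 10)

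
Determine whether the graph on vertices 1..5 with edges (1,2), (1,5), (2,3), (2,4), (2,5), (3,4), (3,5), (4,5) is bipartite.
No (odd cycle of length 3: 2 -> 1 -> 5 -> 2)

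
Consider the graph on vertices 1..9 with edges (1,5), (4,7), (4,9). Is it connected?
No, it has 6 components: {1, 5}, {2}, {3}, {4, 7, 9}, {6}, {8}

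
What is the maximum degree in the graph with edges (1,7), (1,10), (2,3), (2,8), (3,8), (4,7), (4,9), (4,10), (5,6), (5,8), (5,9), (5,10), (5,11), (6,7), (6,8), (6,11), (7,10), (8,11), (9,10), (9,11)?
5 (attained at vertices 5, 8, 10)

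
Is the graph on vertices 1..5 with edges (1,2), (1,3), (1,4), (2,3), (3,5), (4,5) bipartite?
No (odd cycle of length 3: 3 -> 1 -> 2 -> 3)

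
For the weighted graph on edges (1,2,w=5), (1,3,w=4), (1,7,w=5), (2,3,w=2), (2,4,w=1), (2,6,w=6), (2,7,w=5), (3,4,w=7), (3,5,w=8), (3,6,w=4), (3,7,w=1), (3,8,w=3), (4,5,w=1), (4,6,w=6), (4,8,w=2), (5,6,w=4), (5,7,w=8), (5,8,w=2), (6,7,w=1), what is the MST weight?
12 (MST edges: (1,3,w=4), (2,3,w=2), (2,4,w=1), (3,7,w=1), (4,5,w=1), (4,8,w=2), (6,7,w=1); sum of weights 4 + 2 + 1 + 1 + 1 + 2 + 1 = 12)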